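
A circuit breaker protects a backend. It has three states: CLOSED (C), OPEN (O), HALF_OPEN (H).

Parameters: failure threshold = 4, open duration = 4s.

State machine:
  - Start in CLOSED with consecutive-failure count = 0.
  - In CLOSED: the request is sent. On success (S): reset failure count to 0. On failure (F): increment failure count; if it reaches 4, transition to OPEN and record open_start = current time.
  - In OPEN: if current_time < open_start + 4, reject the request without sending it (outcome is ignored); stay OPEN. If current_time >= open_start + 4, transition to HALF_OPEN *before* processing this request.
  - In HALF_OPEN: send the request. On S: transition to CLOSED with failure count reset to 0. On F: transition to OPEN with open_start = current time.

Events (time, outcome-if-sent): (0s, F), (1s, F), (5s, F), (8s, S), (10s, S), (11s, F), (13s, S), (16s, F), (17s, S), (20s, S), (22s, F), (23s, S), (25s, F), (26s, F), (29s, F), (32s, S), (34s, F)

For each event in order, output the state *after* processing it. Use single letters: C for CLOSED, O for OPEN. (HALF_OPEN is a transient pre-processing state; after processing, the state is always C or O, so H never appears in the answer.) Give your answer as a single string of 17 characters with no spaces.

State after each event:
  event#1 t=0s outcome=F: state=CLOSED
  event#2 t=1s outcome=F: state=CLOSED
  event#3 t=5s outcome=F: state=CLOSED
  event#4 t=8s outcome=S: state=CLOSED
  event#5 t=10s outcome=S: state=CLOSED
  event#6 t=11s outcome=F: state=CLOSED
  event#7 t=13s outcome=S: state=CLOSED
  event#8 t=16s outcome=F: state=CLOSED
  event#9 t=17s outcome=S: state=CLOSED
  event#10 t=20s outcome=S: state=CLOSED
  event#11 t=22s outcome=F: state=CLOSED
  event#12 t=23s outcome=S: state=CLOSED
  event#13 t=25s outcome=F: state=CLOSED
  event#14 t=26s outcome=F: state=CLOSED
  event#15 t=29s outcome=F: state=CLOSED
  event#16 t=32s outcome=S: state=CLOSED
  event#17 t=34s outcome=F: state=CLOSED

Answer: CCCCCCCCCCCCCCCCC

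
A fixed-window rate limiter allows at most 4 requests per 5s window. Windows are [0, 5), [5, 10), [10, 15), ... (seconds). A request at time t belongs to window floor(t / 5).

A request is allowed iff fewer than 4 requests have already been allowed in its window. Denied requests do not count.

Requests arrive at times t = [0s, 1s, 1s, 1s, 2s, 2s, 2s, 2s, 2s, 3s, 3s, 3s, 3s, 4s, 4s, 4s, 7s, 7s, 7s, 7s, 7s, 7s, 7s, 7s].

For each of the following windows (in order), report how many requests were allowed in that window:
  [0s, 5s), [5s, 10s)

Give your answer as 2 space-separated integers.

Answer: 4 4

Derivation:
Processing requests:
  req#1 t=0s (window 0): ALLOW
  req#2 t=1s (window 0): ALLOW
  req#3 t=1s (window 0): ALLOW
  req#4 t=1s (window 0): ALLOW
  req#5 t=2s (window 0): DENY
  req#6 t=2s (window 0): DENY
  req#7 t=2s (window 0): DENY
  req#8 t=2s (window 0): DENY
  req#9 t=2s (window 0): DENY
  req#10 t=3s (window 0): DENY
  req#11 t=3s (window 0): DENY
  req#12 t=3s (window 0): DENY
  req#13 t=3s (window 0): DENY
  req#14 t=4s (window 0): DENY
  req#15 t=4s (window 0): DENY
  req#16 t=4s (window 0): DENY
  req#17 t=7s (window 1): ALLOW
  req#18 t=7s (window 1): ALLOW
  req#19 t=7s (window 1): ALLOW
  req#20 t=7s (window 1): ALLOW
  req#21 t=7s (window 1): DENY
  req#22 t=7s (window 1): DENY
  req#23 t=7s (window 1): DENY
  req#24 t=7s (window 1): DENY

Allowed counts by window: 4 4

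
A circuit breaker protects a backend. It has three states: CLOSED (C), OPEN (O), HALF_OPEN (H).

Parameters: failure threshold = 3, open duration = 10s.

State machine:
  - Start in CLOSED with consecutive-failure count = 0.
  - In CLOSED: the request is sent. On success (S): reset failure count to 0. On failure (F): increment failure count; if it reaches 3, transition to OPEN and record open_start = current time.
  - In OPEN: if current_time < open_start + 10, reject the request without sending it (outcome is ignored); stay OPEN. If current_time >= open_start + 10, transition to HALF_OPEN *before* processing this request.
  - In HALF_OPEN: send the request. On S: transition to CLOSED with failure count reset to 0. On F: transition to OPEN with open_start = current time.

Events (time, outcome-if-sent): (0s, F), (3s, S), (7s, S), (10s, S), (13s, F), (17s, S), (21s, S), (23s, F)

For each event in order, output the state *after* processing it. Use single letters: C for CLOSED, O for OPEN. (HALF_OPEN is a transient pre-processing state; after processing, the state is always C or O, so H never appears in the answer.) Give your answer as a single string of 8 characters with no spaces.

Answer: CCCCCCCC

Derivation:
State after each event:
  event#1 t=0s outcome=F: state=CLOSED
  event#2 t=3s outcome=S: state=CLOSED
  event#3 t=7s outcome=S: state=CLOSED
  event#4 t=10s outcome=S: state=CLOSED
  event#5 t=13s outcome=F: state=CLOSED
  event#6 t=17s outcome=S: state=CLOSED
  event#7 t=21s outcome=S: state=CLOSED
  event#8 t=23s outcome=F: state=CLOSED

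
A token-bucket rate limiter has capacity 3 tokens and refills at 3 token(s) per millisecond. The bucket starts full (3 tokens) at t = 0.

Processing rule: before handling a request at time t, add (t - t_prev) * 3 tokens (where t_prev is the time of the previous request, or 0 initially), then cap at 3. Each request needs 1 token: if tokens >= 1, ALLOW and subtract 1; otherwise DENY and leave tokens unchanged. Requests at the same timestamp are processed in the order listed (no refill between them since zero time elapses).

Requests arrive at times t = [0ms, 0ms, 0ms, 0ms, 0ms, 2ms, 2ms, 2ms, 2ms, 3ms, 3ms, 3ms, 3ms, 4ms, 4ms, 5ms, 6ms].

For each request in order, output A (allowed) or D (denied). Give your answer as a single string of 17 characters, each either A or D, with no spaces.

Answer: AAADDAAADAAADAAAA

Derivation:
Simulating step by step:
  req#1 t=0ms: ALLOW
  req#2 t=0ms: ALLOW
  req#3 t=0ms: ALLOW
  req#4 t=0ms: DENY
  req#5 t=0ms: DENY
  req#6 t=2ms: ALLOW
  req#7 t=2ms: ALLOW
  req#8 t=2ms: ALLOW
  req#9 t=2ms: DENY
  req#10 t=3ms: ALLOW
  req#11 t=3ms: ALLOW
  req#12 t=3ms: ALLOW
  req#13 t=3ms: DENY
  req#14 t=4ms: ALLOW
  req#15 t=4ms: ALLOW
  req#16 t=5ms: ALLOW
  req#17 t=6ms: ALLOW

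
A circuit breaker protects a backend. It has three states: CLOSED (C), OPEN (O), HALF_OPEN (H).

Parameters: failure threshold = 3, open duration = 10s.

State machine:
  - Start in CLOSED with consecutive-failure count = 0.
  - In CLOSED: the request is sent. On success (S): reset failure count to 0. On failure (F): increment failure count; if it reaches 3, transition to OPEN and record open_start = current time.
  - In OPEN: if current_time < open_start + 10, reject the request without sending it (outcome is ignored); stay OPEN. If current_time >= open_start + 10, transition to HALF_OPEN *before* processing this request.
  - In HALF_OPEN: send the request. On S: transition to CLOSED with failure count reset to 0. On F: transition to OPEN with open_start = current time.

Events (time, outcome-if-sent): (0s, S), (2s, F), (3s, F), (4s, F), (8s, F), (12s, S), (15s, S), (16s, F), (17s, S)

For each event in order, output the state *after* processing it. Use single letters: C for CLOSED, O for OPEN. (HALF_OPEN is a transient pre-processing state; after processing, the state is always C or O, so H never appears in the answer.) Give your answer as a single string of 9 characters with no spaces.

Answer: CCCOOOCCC

Derivation:
State after each event:
  event#1 t=0s outcome=S: state=CLOSED
  event#2 t=2s outcome=F: state=CLOSED
  event#3 t=3s outcome=F: state=CLOSED
  event#4 t=4s outcome=F: state=OPEN
  event#5 t=8s outcome=F: state=OPEN
  event#6 t=12s outcome=S: state=OPEN
  event#7 t=15s outcome=S: state=CLOSED
  event#8 t=16s outcome=F: state=CLOSED
  event#9 t=17s outcome=S: state=CLOSED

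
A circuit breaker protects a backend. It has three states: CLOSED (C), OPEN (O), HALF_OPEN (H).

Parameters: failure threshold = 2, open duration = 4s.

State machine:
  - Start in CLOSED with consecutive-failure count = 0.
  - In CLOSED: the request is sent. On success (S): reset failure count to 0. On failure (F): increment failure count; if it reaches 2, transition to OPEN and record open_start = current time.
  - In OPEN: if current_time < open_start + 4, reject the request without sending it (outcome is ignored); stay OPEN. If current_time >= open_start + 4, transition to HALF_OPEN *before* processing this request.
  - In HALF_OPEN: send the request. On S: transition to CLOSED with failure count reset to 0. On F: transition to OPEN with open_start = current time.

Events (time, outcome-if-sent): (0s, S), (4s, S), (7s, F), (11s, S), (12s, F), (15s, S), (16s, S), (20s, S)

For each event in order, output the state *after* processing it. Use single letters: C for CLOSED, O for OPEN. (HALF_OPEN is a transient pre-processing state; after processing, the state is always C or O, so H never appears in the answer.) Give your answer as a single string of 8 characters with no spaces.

State after each event:
  event#1 t=0s outcome=S: state=CLOSED
  event#2 t=4s outcome=S: state=CLOSED
  event#3 t=7s outcome=F: state=CLOSED
  event#4 t=11s outcome=S: state=CLOSED
  event#5 t=12s outcome=F: state=CLOSED
  event#6 t=15s outcome=S: state=CLOSED
  event#7 t=16s outcome=S: state=CLOSED
  event#8 t=20s outcome=S: state=CLOSED

Answer: CCCCCCCC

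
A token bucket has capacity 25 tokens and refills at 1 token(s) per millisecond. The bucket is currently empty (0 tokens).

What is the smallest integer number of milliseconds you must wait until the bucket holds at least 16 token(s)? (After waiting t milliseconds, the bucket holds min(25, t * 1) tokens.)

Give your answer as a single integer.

Need t * 1 >= 16, so t >= 16/1.
Smallest integer t = ceil(16/1) = 16.

Answer: 16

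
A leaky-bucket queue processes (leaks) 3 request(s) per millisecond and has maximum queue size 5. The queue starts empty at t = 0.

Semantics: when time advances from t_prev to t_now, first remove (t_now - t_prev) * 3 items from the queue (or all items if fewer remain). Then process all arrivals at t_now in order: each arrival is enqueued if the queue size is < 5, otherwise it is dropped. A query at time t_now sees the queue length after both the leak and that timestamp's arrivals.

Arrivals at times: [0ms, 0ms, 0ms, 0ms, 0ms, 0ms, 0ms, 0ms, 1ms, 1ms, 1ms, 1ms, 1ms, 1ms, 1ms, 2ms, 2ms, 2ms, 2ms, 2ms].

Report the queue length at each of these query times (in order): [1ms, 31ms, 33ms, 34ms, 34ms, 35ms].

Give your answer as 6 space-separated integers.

Queue lengths at query times:
  query t=1ms: backlog = 5
  query t=31ms: backlog = 0
  query t=33ms: backlog = 0
  query t=34ms: backlog = 0
  query t=34ms: backlog = 0
  query t=35ms: backlog = 0

Answer: 5 0 0 0 0 0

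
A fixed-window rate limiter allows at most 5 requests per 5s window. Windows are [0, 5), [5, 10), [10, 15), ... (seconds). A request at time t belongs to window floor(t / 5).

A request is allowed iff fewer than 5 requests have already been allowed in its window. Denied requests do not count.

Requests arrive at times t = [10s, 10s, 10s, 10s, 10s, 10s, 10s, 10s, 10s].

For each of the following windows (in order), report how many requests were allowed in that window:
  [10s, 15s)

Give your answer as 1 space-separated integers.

Answer: 5

Derivation:
Processing requests:
  req#1 t=10s (window 2): ALLOW
  req#2 t=10s (window 2): ALLOW
  req#3 t=10s (window 2): ALLOW
  req#4 t=10s (window 2): ALLOW
  req#5 t=10s (window 2): ALLOW
  req#6 t=10s (window 2): DENY
  req#7 t=10s (window 2): DENY
  req#8 t=10s (window 2): DENY
  req#9 t=10s (window 2): DENY

Allowed counts by window: 5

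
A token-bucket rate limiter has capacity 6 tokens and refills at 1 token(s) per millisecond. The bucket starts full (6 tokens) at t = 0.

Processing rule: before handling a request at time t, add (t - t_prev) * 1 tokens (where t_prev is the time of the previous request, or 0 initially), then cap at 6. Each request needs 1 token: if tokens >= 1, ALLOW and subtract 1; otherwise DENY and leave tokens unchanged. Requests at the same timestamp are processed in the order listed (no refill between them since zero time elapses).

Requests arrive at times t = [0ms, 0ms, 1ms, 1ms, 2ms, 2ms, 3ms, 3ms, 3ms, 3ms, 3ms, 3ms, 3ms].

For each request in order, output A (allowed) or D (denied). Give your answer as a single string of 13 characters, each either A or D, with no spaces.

Answer: AAAAAAAAADDDD

Derivation:
Simulating step by step:
  req#1 t=0ms: ALLOW
  req#2 t=0ms: ALLOW
  req#3 t=1ms: ALLOW
  req#4 t=1ms: ALLOW
  req#5 t=2ms: ALLOW
  req#6 t=2ms: ALLOW
  req#7 t=3ms: ALLOW
  req#8 t=3ms: ALLOW
  req#9 t=3ms: ALLOW
  req#10 t=3ms: DENY
  req#11 t=3ms: DENY
  req#12 t=3ms: DENY
  req#13 t=3ms: DENY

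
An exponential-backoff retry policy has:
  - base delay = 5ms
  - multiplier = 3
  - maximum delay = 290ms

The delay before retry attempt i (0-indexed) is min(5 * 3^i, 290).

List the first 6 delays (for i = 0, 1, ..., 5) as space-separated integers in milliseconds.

Computing each delay:
  i=0: min(5*3^0, 290) = 5
  i=1: min(5*3^1, 290) = 15
  i=2: min(5*3^2, 290) = 45
  i=3: min(5*3^3, 290) = 135
  i=4: min(5*3^4, 290) = 290
  i=5: min(5*3^5, 290) = 290

Answer: 5 15 45 135 290 290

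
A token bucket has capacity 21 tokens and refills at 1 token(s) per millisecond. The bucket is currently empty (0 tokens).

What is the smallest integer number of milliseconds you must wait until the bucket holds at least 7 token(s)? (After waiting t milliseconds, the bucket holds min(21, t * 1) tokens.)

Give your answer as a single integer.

Need t * 1 >= 7, so t >= 7/1.
Smallest integer t = ceil(7/1) = 7.

Answer: 7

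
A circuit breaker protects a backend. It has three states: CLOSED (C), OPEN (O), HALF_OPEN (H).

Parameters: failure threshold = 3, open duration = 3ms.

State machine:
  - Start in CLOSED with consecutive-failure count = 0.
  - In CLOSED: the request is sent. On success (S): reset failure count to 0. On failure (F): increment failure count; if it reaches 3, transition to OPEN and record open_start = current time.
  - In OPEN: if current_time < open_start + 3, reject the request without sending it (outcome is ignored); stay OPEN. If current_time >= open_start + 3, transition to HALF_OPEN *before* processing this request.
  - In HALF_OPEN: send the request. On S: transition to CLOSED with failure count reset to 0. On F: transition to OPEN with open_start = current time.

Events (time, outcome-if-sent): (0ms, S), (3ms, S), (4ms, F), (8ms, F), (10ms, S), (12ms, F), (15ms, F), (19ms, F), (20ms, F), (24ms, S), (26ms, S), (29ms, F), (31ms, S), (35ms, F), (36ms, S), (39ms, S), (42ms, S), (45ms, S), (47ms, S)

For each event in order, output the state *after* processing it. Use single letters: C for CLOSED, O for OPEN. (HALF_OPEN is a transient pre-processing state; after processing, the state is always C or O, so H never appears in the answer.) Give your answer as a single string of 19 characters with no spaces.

Answer: CCCCCCCOOCCCCCCCCCC

Derivation:
State after each event:
  event#1 t=0ms outcome=S: state=CLOSED
  event#2 t=3ms outcome=S: state=CLOSED
  event#3 t=4ms outcome=F: state=CLOSED
  event#4 t=8ms outcome=F: state=CLOSED
  event#5 t=10ms outcome=S: state=CLOSED
  event#6 t=12ms outcome=F: state=CLOSED
  event#7 t=15ms outcome=F: state=CLOSED
  event#8 t=19ms outcome=F: state=OPEN
  event#9 t=20ms outcome=F: state=OPEN
  event#10 t=24ms outcome=S: state=CLOSED
  event#11 t=26ms outcome=S: state=CLOSED
  event#12 t=29ms outcome=F: state=CLOSED
  event#13 t=31ms outcome=S: state=CLOSED
  event#14 t=35ms outcome=F: state=CLOSED
  event#15 t=36ms outcome=S: state=CLOSED
  event#16 t=39ms outcome=S: state=CLOSED
  event#17 t=42ms outcome=S: state=CLOSED
  event#18 t=45ms outcome=S: state=CLOSED
  event#19 t=47ms outcome=S: state=CLOSED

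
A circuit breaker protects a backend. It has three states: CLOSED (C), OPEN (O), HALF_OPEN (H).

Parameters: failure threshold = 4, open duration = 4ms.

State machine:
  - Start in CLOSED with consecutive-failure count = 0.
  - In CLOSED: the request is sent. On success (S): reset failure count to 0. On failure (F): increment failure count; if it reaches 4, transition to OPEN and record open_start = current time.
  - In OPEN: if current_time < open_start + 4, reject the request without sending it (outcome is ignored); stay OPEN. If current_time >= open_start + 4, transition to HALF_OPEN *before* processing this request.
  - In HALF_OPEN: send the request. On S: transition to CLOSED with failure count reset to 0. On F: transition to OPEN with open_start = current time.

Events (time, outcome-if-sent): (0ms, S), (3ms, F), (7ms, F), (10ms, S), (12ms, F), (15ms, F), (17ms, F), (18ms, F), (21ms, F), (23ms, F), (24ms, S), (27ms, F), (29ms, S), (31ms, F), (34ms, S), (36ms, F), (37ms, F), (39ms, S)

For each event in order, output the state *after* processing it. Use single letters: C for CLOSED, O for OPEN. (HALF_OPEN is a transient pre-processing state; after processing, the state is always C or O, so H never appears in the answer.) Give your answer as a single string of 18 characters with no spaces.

Answer: CCCCCCCOOOOOOOOOOO

Derivation:
State after each event:
  event#1 t=0ms outcome=S: state=CLOSED
  event#2 t=3ms outcome=F: state=CLOSED
  event#3 t=7ms outcome=F: state=CLOSED
  event#4 t=10ms outcome=S: state=CLOSED
  event#5 t=12ms outcome=F: state=CLOSED
  event#6 t=15ms outcome=F: state=CLOSED
  event#7 t=17ms outcome=F: state=CLOSED
  event#8 t=18ms outcome=F: state=OPEN
  event#9 t=21ms outcome=F: state=OPEN
  event#10 t=23ms outcome=F: state=OPEN
  event#11 t=24ms outcome=S: state=OPEN
  event#12 t=27ms outcome=F: state=OPEN
  event#13 t=29ms outcome=S: state=OPEN
  event#14 t=31ms outcome=F: state=OPEN
  event#15 t=34ms outcome=S: state=OPEN
  event#16 t=36ms outcome=F: state=OPEN
  event#17 t=37ms outcome=F: state=OPEN
  event#18 t=39ms outcome=S: state=OPEN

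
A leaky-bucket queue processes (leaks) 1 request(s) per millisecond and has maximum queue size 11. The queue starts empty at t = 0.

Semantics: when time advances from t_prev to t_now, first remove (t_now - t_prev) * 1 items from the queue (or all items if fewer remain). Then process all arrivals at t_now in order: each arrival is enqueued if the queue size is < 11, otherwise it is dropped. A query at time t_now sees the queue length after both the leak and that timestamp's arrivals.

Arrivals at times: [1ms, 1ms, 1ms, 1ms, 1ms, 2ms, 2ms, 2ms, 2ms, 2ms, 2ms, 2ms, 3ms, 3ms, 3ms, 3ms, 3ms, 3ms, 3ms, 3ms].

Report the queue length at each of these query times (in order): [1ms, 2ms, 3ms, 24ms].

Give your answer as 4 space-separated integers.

Queue lengths at query times:
  query t=1ms: backlog = 5
  query t=2ms: backlog = 11
  query t=3ms: backlog = 11
  query t=24ms: backlog = 0

Answer: 5 11 11 0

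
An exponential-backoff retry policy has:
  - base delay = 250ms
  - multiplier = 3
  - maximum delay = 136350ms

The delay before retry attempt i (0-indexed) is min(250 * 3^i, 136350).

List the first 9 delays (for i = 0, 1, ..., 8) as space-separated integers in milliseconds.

Answer: 250 750 2250 6750 20250 60750 136350 136350 136350

Derivation:
Computing each delay:
  i=0: min(250*3^0, 136350) = 250
  i=1: min(250*3^1, 136350) = 750
  i=2: min(250*3^2, 136350) = 2250
  i=3: min(250*3^3, 136350) = 6750
  i=4: min(250*3^4, 136350) = 20250
  i=5: min(250*3^5, 136350) = 60750
  i=6: min(250*3^6, 136350) = 136350
  i=7: min(250*3^7, 136350) = 136350
  i=8: min(250*3^8, 136350) = 136350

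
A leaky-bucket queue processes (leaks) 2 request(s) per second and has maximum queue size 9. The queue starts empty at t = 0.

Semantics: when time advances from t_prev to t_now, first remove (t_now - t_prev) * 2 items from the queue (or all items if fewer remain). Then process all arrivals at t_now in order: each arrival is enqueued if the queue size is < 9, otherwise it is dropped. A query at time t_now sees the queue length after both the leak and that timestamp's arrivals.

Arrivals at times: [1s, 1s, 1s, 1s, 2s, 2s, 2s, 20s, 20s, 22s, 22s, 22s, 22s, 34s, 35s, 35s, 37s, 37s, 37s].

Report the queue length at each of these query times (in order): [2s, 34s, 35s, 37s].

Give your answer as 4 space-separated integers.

Answer: 5 1 2 3

Derivation:
Queue lengths at query times:
  query t=2s: backlog = 5
  query t=34s: backlog = 1
  query t=35s: backlog = 2
  query t=37s: backlog = 3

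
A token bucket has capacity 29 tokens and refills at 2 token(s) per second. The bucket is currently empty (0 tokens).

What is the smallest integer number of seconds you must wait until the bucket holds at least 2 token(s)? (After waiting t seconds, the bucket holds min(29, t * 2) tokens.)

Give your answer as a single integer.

Need t * 2 >= 2, so t >= 2/2.
Smallest integer t = ceil(2/2) = 1.

Answer: 1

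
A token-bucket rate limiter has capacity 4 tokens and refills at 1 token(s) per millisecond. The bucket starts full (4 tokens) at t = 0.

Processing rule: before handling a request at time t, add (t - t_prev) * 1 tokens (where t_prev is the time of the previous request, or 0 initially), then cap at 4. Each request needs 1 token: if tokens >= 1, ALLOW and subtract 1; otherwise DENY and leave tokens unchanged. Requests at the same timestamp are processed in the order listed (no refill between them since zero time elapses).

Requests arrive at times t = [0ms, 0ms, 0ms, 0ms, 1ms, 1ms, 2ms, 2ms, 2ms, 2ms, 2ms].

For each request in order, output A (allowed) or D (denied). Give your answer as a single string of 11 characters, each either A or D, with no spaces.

Simulating step by step:
  req#1 t=0ms: ALLOW
  req#2 t=0ms: ALLOW
  req#3 t=0ms: ALLOW
  req#4 t=0ms: ALLOW
  req#5 t=1ms: ALLOW
  req#6 t=1ms: DENY
  req#7 t=2ms: ALLOW
  req#8 t=2ms: DENY
  req#9 t=2ms: DENY
  req#10 t=2ms: DENY
  req#11 t=2ms: DENY

Answer: AAAAADADDDD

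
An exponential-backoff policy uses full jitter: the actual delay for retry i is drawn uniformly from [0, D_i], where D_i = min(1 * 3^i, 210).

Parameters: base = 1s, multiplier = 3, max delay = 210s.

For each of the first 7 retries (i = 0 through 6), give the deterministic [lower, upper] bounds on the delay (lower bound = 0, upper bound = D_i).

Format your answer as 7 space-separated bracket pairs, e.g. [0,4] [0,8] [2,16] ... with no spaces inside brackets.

Answer: [0,1] [0,3] [0,9] [0,27] [0,81] [0,210] [0,210]

Derivation:
Computing bounds per retry:
  i=0: D_i=min(1*3^0,210)=1, bounds=[0,1]
  i=1: D_i=min(1*3^1,210)=3, bounds=[0,3]
  i=2: D_i=min(1*3^2,210)=9, bounds=[0,9]
  i=3: D_i=min(1*3^3,210)=27, bounds=[0,27]
  i=4: D_i=min(1*3^4,210)=81, bounds=[0,81]
  i=5: D_i=min(1*3^5,210)=210, bounds=[0,210]
  i=6: D_i=min(1*3^6,210)=210, bounds=[0,210]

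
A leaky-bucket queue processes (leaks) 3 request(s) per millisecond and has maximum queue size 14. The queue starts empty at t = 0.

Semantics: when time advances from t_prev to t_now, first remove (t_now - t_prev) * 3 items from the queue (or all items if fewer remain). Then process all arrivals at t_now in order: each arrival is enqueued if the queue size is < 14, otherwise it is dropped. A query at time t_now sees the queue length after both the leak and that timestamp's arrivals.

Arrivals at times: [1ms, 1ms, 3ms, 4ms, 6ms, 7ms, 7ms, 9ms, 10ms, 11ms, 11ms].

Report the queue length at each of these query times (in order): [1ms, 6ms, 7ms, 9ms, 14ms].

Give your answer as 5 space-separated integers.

Queue lengths at query times:
  query t=1ms: backlog = 2
  query t=6ms: backlog = 1
  query t=7ms: backlog = 2
  query t=9ms: backlog = 1
  query t=14ms: backlog = 0

Answer: 2 1 2 1 0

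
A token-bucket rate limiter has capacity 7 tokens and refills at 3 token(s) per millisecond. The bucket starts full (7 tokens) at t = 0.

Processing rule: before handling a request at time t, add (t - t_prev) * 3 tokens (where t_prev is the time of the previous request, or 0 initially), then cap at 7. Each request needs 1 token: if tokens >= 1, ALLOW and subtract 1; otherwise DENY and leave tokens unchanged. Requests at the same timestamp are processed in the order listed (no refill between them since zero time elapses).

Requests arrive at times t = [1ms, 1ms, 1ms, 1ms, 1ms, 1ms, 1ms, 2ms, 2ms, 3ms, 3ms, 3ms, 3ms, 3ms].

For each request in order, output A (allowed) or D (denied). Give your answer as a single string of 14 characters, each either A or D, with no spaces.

Answer: AAAAAAAAAAAAAD

Derivation:
Simulating step by step:
  req#1 t=1ms: ALLOW
  req#2 t=1ms: ALLOW
  req#3 t=1ms: ALLOW
  req#4 t=1ms: ALLOW
  req#5 t=1ms: ALLOW
  req#6 t=1ms: ALLOW
  req#7 t=1ms: ALLOW
  req#8 t=2ms: ALLOW
  req#9 t=2ms: ALLOW
  req#10 t=3ms: ALLOW
  req#11 t=3ms: ALLOW
  req#12 t=3ms: ALLOW
  req#13 t=3ms: ALLOW
  req#14 t=3ms: DENY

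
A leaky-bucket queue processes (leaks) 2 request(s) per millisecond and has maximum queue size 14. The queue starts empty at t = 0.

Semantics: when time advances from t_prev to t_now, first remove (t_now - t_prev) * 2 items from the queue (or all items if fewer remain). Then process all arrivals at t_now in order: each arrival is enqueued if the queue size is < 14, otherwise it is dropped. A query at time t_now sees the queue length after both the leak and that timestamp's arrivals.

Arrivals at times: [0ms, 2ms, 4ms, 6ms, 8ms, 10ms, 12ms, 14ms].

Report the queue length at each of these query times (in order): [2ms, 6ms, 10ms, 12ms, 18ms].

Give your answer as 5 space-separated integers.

Answer: 1 1 1 1 0

Derivation:
Queue lengths at query times:
  query t=2ms: backlog = 1
  query t=6ms: backlog = 1
  query t=10ms: backlog = 1
  query t=12ms: backlog = 1
  query t=18ms: backlog = 0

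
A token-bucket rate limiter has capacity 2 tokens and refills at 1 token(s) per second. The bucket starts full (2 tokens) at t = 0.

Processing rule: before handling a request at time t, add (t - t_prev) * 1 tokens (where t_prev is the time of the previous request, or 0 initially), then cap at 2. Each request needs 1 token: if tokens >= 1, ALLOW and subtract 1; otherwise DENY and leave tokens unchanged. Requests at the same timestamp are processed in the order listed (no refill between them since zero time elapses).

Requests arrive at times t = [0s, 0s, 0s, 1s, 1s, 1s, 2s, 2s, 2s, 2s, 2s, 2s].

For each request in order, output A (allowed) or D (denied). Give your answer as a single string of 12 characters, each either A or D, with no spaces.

Answer: AADADDADDDDD

Derivation:
Simulating step by step:
  req#1 t=0s: ALLOW
  req#2 t=0s: ALLOW
  req#3 t=0s: DENY
  req#4 t=1s: ALLOW
  req#5 t=1s: DENY
  req#6 t=1s: DENY
  req#7 t=2s: ALLOW
  req#8 t=2s: DENY
  req#9 t=2s: DENY
  req#10 t=2s: DENY
  req#11 t=2s: DENY
  req#12 t=2s: DENY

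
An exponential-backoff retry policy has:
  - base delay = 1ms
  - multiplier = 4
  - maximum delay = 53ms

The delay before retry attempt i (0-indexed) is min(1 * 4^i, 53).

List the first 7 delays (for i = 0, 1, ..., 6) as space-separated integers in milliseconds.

Computing each delay:
  i=0: min(1*4^0, 53) = 1
  i=1: min(1*4^1, 53) = 4
  i=2: min(1*4^2, 53) = 16
  i=3: min(1*4^3, 53) = 53
  i=4: min(1*4^4, 53) = 53
  i=5: min(1*4^5, 53) = 53
  i=6: min(1*4^6, 53) = 53

Answer: 1 4 16 53 53 53 53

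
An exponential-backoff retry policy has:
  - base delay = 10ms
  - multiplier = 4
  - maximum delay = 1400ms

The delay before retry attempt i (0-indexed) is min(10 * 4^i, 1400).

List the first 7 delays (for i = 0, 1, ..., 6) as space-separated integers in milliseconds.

Computing each delay:
  i=0: min(10*4^0, 1400) = 10
  i=1: min(10*4^1, 1400) = 40
  i=2: min(10*4^2, 1400) = 160
  i=3: min(10*4^3, 1400) = 640
  i=4: min(10*4^4, 1400) = 1400
  i=5: min(10*4^5, 1400) = 1400
  i=6: min(10*4^6, 1400) = 1400

Answer: 10 40 160 640 1400 1400 1400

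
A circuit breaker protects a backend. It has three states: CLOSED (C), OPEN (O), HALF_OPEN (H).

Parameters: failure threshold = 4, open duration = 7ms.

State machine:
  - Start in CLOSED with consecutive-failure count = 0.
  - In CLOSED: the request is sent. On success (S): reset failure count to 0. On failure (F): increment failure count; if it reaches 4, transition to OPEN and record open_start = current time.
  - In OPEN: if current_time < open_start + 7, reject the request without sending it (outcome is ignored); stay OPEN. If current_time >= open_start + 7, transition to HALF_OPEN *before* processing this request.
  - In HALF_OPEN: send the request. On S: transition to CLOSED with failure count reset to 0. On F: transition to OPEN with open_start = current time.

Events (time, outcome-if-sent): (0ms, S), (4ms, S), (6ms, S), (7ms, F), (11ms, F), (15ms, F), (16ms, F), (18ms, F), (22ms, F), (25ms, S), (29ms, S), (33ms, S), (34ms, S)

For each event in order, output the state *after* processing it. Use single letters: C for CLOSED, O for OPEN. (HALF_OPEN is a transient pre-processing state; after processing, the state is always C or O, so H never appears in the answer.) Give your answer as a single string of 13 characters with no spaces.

State after each event:
  event#1 t=0ms outcome=S: state=CLOSED
  event#2 t=4ms outcome=S: state=CLOSED
  event#3 t=6ms outcome=S: state=CLOSED
  event#4 t=7ms outcome=F: state=CLOSED
  event#5 t=11ms outcome=F: state=CLOSED
  event#6 t=15ms outcome=F: state=CLOSED
  event#7 t=16ms outcome=F: state=OPEN
  event#8 t=18ms outcome=F: state=OPEN
  event#9 t=22ms outcome=F: state=OPEN
  event#10 t=25ms outcome=S: state=CLOSED
  event#11 t=29ms outcome=S: state=CLOSED
  event#12 t=33ms outcome=S: state=CLOSED
  event#13 t=34ms outcome=S: state=CLOSED

Answer: CCCCCCOOOCCCC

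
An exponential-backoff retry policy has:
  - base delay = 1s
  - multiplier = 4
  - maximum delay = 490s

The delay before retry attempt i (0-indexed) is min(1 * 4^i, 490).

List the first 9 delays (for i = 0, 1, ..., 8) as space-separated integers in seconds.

Answer: 1 4 16 64 256 490 490 490 490

Derivation:
Computing each delay:
  i=0: min(1*4^0, 490) = 1
  i=1: min(1*4^1, 490) = 4
  i=2: min(1*4^2, 490) = 16
  i=3: min(1*4^3, 490) = 64
  i=4: min(1*4^4, 490) = 256
  i=5: min(1*4^5, 490) = 490
  i=6: min(1*4^6, 490) = 490
  i=7: min(1*4^7, 490) = 490
  i=8: min(1*4^8, 490) = 490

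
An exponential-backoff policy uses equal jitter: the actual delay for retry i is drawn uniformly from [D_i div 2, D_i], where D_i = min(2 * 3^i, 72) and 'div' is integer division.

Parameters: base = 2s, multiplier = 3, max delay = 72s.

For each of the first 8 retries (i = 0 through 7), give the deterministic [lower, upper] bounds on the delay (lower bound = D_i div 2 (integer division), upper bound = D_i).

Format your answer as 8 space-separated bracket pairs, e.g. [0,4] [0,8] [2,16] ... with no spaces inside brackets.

Answer: [1,2] [3,6] [9,18] [27,54] [36,72] [36,72] [36,72] [36,72]

Derivation:
Computing bounds per retry:
  i=0: D_i=min(2*3^0,72)=2, bounds=[1,2]
  i=1: D_i=min(2*3^1,72)=6, bounds=[3,6]
  i=2: D_i=min(2*3^2,72)=18, bounds=[9,18]
  i=3: D_i=min(2*3^3,72)=54, bounds=[27,54]
  i=4: D_i=min(2*3^4,72)=72, bounds=[36,72]
  i=5: D_i=min(2*3^5,72)=72, bounds=[36,72]
  i=6: D_i=min(2*3^6,72)=72, bounds=[36,72]
  i=7: D_i=min(2*3^7,72)=72, bounds=[36,72]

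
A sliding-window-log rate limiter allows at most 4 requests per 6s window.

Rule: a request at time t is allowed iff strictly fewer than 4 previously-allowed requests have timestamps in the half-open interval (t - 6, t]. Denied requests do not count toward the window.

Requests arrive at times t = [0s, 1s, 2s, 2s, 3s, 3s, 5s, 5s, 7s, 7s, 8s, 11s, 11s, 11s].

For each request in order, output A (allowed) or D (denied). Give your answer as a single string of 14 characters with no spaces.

Tracking allowed requests in the window:
  req#1 t=0s: ALLOW
  req#2 t=1s: ALLOW
  req#3 t=2s: ALLOW
  req#4 t=2s: ALLOW
  req#5 t=3s: DENY
  req#6 t=3s: DENY
  req#7 t=5s: DENY
  req#8 t=5s: DENY
  req#9 t=7s: ALLOW
  req#10 t=7s: ALLOW
  req#11 t=8s: ALLOW
  req#12 t=11s: ALLOW
  req#13 t=11s: DENY
  req#14 t=11s: DENY

Answer: AAAADDDDAAAADD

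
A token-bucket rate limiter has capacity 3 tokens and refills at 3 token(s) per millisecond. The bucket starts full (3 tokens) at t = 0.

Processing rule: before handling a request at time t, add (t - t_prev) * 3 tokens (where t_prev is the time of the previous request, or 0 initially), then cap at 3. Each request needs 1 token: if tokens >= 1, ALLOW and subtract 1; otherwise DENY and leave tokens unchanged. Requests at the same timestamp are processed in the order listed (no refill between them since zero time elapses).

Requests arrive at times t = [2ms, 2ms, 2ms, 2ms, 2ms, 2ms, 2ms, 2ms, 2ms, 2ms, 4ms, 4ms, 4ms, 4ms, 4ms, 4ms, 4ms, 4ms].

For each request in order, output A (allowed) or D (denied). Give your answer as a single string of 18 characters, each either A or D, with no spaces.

Simulating step by step:
  req#1 t=2ms: ALLOW
  req#2 t=2ms: ALLOW
  req#3 t=2ms: ALLOW
  req#4 t=2ms: DENY
  req#5 t=2ms: DENY
  req#6 t=2ms: DENY
  req#7 t=2ms: DENY
  req#8 t=2ms: DENY
  req#9 t=2ms: DENY
  req#10 t=2ms: DENY
  req#11 t=4ms: ALLOW
  req#12 t=4ms: ALLOW
  req#13 t=4ms: ALLOW
  req#14 t=4ms: DENY
  req#15 t=4ms: DENY
  req#16 t=4ms: DENY
  req#17 t=4ms: DENY
  req#18 t=4ms: DENY

Answer: AAADDDDDDDAAADDDDD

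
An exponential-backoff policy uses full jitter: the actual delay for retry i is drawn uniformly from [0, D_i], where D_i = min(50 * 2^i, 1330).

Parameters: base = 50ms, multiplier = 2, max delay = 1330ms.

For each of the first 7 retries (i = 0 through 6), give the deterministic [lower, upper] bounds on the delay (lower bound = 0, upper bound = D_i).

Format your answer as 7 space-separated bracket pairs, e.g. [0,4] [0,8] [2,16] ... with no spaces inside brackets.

Computing bounds per retry:
  i=0: D_i=min(50*2^0,1330)=50, bounds=[0,50]
  i=1: D_i=min(50*2^1,1330)=100, bounds=[0,100]
  i=2: D_i=min(50*2^2,1330)=200, bounds=[0,200]
  i=3: D_i=min(50*2^3,1330)=400, bounds=[0,400]
  i=4: D_i=min(50*2^4,1330)=800, bounds=[0,800]
  i=5: D_i=min(50*2^5,1330)=1330, bounds=[0,1330]
  i=6: D_i=min(50*2^6,1330)=1330, bounds=[0,1330]

Answer: [0,50] [0,100] [0,200] [0,400] [0,800] [0,1330] [0,1330]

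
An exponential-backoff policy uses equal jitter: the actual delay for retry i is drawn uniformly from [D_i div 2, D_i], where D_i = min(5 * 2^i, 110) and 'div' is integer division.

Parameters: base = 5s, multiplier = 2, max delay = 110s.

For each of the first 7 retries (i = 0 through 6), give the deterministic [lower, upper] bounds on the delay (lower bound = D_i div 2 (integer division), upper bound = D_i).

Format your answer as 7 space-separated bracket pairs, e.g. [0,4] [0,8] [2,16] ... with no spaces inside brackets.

Answer: [2,5] [5,10] [10,20] [20,40] [40,80] [55,110] [55,110]

Derivation:
Computing bounds per retry:
  i=0: D_i=min(5*2^0,110)=5, bounds=[2,5]
  i=1: D_i=min(5*2^1,110)=10, bounds=[5,10]
  i=2: D_i=min(5*2^2,110)=20, bounds=[10,20]
  i=3: D_i=min(5*2^3,110)=40, bounds=[20,40]
  i=4: D_i=min(5*2^4,110)=80, bounds=[40,80]
  i=5: D_i=min(5*2^5,110)=110, bounds=[55,110]
  i=6: D_i=min(5*2^6,110)=110, bounds=[55,110]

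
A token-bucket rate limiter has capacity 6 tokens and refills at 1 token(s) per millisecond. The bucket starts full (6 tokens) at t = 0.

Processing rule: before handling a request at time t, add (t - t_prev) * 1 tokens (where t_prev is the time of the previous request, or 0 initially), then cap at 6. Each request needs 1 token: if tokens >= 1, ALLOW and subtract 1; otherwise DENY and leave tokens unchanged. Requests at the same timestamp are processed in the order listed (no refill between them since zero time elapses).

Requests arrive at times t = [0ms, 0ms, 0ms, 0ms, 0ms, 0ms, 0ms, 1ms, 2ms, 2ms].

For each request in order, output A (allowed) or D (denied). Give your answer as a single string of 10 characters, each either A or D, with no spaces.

Answer: AAAAAADAAD

Derivation:
Simulating step by step:
  req#1 t=0ms: ALLOW
  req#2 t=0ms: ALLOW
  req#3 t=0ms: ALLOW
  req#4 t=0ms: ALLOW
  req#5 t=0ms: ALLOW
  req#6 t=0ms: ALLOW
  req#7 t=0ms: DENY
  req#8 t=1ms: ALLOW
  req#9 t=2ms: ALLOW
  req#10 t=2ms: DENY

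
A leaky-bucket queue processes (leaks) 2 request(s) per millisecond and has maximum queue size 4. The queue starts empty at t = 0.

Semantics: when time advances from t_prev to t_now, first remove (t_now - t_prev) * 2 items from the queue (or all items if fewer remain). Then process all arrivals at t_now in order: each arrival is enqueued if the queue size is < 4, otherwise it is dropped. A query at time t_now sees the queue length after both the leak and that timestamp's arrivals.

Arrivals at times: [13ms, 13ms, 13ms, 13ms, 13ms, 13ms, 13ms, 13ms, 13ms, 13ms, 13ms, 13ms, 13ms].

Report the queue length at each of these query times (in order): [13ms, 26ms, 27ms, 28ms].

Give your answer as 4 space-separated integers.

Queue lengths at query times:
  query t=13ms: backlog = 4
  query t=26ms: backlog = 0
  query t=27ms: backlog = 0
  query t=28ms: backlog = 0

Answer: 4 0 0 0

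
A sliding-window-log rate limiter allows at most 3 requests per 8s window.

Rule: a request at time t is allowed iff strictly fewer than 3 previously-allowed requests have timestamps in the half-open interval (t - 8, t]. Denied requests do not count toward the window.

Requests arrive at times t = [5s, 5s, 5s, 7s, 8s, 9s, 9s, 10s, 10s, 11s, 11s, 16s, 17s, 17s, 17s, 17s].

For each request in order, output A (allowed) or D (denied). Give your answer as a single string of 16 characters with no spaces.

Answer: AAADDDDDDDDAAADD

Derivation:
Tracking allowed requests in the window:
  req#1 t=5s: ALLOW
  req#2 t=5s: ALLOW
  req#3 t=5s: ALLOW
  req#4 t=7s: DENY
  req#5 t=8s: DENY
  req#6 t=9s: DENY
  req#7 t=9s: DENY
  req#8 t=10s: DENY
  req#9 t=10s: DENY
  req#10 t=11s: DENY
  req#11 t=11s: DENY
  req#12 t=16s: ALLOW
  req#13 t=17s: ALLOW
  req#14 t=17s: ALLOW
  req#15 t=17s: DENY
  req#16 t=17s: DENY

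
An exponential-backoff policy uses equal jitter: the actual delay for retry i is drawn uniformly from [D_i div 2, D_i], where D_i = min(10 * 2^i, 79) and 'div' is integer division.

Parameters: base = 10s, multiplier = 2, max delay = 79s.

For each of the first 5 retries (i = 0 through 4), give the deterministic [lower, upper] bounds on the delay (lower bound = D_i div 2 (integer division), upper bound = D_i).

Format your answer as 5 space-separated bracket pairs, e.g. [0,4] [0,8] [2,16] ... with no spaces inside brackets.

Computing bounds per retry:
  i=0: D_i=min(10*2^0,79)=10, bounds=[5,10]
  i=1: D_i=min(10*2^1,79)=20, bounds=[10,20]
  i=2: D_i=min(10*2^2,79)=40, bounds=[20,40]
  i=3: D_i=min(10*2^3,79)=79, bounds=[39,79]
  i=4: D_i=min(10*2^4,79)=79, bounds=[39,79]

Answer: [5,10] [10,20] [20,40] [39,79] [39,79]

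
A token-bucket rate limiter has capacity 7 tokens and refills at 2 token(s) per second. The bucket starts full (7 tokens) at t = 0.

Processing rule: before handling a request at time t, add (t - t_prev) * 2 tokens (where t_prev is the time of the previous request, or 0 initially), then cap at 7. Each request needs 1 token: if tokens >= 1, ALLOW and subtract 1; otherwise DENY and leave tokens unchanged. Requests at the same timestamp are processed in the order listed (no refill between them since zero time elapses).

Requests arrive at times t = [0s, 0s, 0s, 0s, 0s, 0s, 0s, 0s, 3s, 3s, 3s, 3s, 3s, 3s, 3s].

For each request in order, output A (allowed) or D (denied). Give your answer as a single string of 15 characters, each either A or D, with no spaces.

Answer: AAAAAAADAAAAAAD

Derivation:
Simulating step by step:
  req#1 t=0s: ALLOW
  req#2 t=0s: ALLOW
  req#3 t=0s: ALLOW
  req#4 t=0s: ALLOW
  req#5 t=0s: ALLOW
  req#6 t=0s: ALLOW
  req#7 t=0s: ALLOW
  req#8 t=0s: DENY
  req#9 t=3s: ALLOW
  req#10 t=3s: ALLOW
  req#11 t=3s: ALLOW
  req#12 t=3s: ALLOW
  req#13 t=3s: ALLOW
  req#14 t=3s: ALLOW
  req#15 t=3s: DENY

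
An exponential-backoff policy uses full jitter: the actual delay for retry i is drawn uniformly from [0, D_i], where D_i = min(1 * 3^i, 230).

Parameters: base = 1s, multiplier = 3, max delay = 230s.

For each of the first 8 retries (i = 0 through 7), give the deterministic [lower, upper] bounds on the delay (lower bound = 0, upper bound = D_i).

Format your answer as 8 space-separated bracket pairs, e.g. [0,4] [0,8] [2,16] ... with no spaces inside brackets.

Answer: [0,1] [0,3] [0,9] [0,27] [0,81] [0,230] [0,230] [0,230]

Derivation:
Computing bounds per retry:
  i=0: D_i=min(1*3^0,230)=1, bounds=[0,1]
  i=1: D_i=min(1*3^1,230)=3, bounds=[0,3]
  i=2: D_i=min(1*3^2,230)=9, bounds=[0,9]
  i=3: D_i=min(1*3^3,230)=27, bounds=[0,27]
  i=4: D_i=min(1*3^4,230)=81, bounds=[0,81]
  i=5: D_i=min(1*3^5,230)=230, bounds=[0,230]
  i=6: D_i=min(1*3^6,230)=230, bounds=[0,230]
  i=7: D_i=min(1*3^7,230)=230, bounds=[0,230]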